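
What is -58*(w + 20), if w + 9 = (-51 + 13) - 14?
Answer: 2378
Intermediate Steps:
w = -61 (w = -9 + ((-51 + 13) - 14) = -9 + (-38 - 14) = -9 - 52 = -61)
-58*(w + 20) = -58*(-61 + 20) = -58*(-41) = 2378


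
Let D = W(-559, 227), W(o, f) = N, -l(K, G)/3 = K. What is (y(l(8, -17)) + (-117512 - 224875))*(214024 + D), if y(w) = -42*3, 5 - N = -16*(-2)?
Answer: -73296754461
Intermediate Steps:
N = -27 (N = 5 - (-16)*(-2) = 5 - 1*32 = 5 - 32 = -27)
l(K, G) = -3*K
W(o, f) = -27
D = -27
y(w) = -126
(y(l(8, -17)) + (-117512 - 224875))*(214024 + D) = (-126 + (-117512 - 224875))*(214024 - 27) = (-126 - 342387)*213997 = -342513*213997 = -73296754461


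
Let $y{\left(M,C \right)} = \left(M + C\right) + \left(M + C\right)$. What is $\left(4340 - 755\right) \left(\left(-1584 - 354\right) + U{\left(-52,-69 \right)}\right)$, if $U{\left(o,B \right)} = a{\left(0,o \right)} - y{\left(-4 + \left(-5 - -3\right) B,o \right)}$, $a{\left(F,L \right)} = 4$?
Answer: $-7521330$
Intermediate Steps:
$y{\left(M,C \right)} = 2 C + 2 M$ ($y{\left(M,C \right)} = \left(C + M\right) + \left(C + M\right) = 2 C + 2 M$)
$U{\left(o,B \right)} = 12 - 2 o + 4 B$ ($U{\left(o,B \right)} = 4 - \left(2 o + 2 \left(-4 + \left(-5 - -3\right) B\right)\right) = 4 - \left(2 o + 2 \left(-4 + \left(-5 + 3\right) B\right)\right) = 4 - \left(2 o + 2 \left(-4 - 2 B\right)\right) = 4 - \left(2 o - \left(8 + 4 B\right)\right) = 4 - \left(-8 - 4 B + 2 o\right) = 4 + \left(8 - 2 o + 4 B\right) = 12 - 2 o + 4 B$)
$\left(4340 - 755\right) \left(\left(-1584 - 354\right) + U{\left(-52,-69 \right)}\right) = \left(4340 - 755\right) \left(\left(-1584 - 354\right) + \left(12 - -104 + 4 \left(-69\right)\right)\right) = 3585 \left(-1938 + \left(12 + 104 - 276\right)\right) = 3585 \left(-1938 - 160\right) = 3585 \left(-2098\right) = -7521330$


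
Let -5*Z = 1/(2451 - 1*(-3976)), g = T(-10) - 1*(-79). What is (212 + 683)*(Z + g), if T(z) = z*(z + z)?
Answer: 1604853856/6427 ≈ 2.4971e+5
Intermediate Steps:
T(z) = 2*z² (T(z) = z*(2*z) = 2*z²)
g = 279 (g = 2*(-10)² - 1*(-79) = 2*100 + 79 = 200 + 79 = 279)
Z = -1/32135 (Z = -1/(5*(2451 - 1*(-3976))) = -1/(5*(2451 + 3976)) = -⅕/6427 = -⅕*1/6427 = -1/32135 ≈ -3.1119e-5)
(212 + 683)*(Z + g) = (212 + 683)*(-1/32135 + 279) = 895*(8965664/32135) = 1604853856/6427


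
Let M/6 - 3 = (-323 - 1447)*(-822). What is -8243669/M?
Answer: -1177667/1247094 ≈ -0.94433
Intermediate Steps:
M = 8729658 (M = 18 + 6*((-323 - 1447)*(-822)) = 18 + 6*(-1770*(-822)) = 18 + 6*1454940 = 18 + 8729640 = 8729658)
-8243669/M = -8243669/8729658 = -8243669*1/8729658 = -1177667/1247094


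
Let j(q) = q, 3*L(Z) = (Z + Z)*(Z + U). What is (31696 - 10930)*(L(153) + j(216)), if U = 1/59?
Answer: 19387137600/59 ≈ 3.2860e+8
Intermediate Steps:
U = 1/59 ≈ 0.016949
L(Z) = 2*Z*(1/59 + Z)/3 (L(Z) = ((Z + Z)*(Z + 1/59))/3 = ((2*Z)*(1/59 + Z))/3 = (2*Z*(1/59 + Z))/3 = 2*Z*(1/59 + Z)/3)
(31696 - 10930)*(L(153) + j(216)) = (31696 - 10930)*((2/177)*153*(1 + 59*153) + 216) = 20766*((2/177)*153*(1 + 9027) + 216) = 20766*((2/177)*153*9028 + 216) = 20766*(920856/59 + 216) = 20766*(933600/59) = 19387137600/59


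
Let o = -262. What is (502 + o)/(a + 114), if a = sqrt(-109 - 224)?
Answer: 3040/1481 - 80*I*sqrt(37)/1481 ≈ 2.0527 - 0.32858*I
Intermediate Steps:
a = 3*I*sqrt(37) (a = sqrt(-333) = 3*I*sqrt(37) ≈ 18.248*I)
(502 + o)/(a + 114) = (502 - 262)/(3*I*sqrt(37) + 114) = 240/(114 + 3*I*sqrt(37))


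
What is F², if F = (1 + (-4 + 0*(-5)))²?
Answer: 81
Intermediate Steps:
F = 9 (F = (1 + (-4 + 0))² = (1 - 4)² = (-3)² = 9)
F² = 9² = 81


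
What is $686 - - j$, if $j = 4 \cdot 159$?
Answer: $1322$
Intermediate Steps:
$j = 636$
$686 - - j = 686 - \left(-1\right) 636 = 686 - -636 = 686 + 636 = 1322$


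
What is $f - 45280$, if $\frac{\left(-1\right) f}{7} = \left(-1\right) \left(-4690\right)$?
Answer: $-78110$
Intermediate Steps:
$f = -32830$ ($f = - 7 \left(\left(-1\right) \left(-4690\right)\right) = \left(-7\right) 4690 = -32830$)
$f - 45280 = -32830 - 45280 = -78110$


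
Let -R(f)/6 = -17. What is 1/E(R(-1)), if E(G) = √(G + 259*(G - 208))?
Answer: -I*√6838/13676 ≈ -0.0060465*I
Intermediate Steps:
R(f) = 102 (R(f) = -6*(-17) = 102)
E(G) = √(-53872 + 260*G) (E(G) = √(G + 259*(-208 + G)) = √(G + (-53872 + 259*G)) = √(-53872 + 260*G))
1/E(R(-1)) = 1/(2*√(-13468 + 65*102)) = 1/(2*√(-13468 + 6630)) = 1/(2*√(-6838)) = 1/(2*(I*√6838)) = 1/(2*I*√6838) = -I*√6838/13676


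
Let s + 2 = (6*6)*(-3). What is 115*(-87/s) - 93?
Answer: -45/22 ≈ -2.0455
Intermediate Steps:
s = -110 (s = -2 + (6*6)*(-3) = -2 + 36*(-3) = -2 - 108 = -110)
115*(-87/s) - 93 = 115*(-87/(-110)) - 93 = 115*(-87*(-1/110)) - 93 = 115*(87/110) - 93 = 2001/22 - 93 = -45/22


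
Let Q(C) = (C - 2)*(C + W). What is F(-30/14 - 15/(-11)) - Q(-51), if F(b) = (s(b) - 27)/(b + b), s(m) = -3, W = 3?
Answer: -10099/4 ≈ -2524.8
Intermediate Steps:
F(b) = -15/b (F(b) = (-3 - 27)/(b + b) = -30*1/(2*b) = -15/b)
Q(C) = (-2 + C)*(3 + C) (Q(C) = (C - 2)*(C + 3) = (-2 + C)*(3 + C))
F(-30/14 - 15/(-11)) - Q(-51) = -15/(-30/14 - 15/(-11)) - (-6 - 51 + (-51)**2) = -15/(-30*1/14 - 15*(-1/11)) - (-6 - 51 + 2601) = -15/(-15/7 + 15/11) - 1*2544 = -15/(-60/77) - 2544 = -15*(-77/60) - 2544 = 77/4 - 2544 = -10099/4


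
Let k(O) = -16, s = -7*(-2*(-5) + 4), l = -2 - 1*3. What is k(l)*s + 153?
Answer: 1721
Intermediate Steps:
l = -5 (l = -2 - 3 = -5)
s = -98 (s = -7*(10 + 4) = -7*14 = -98)
k(l)*s + 153 = -16*(-98) + 153 = 1568 + 153 = 1721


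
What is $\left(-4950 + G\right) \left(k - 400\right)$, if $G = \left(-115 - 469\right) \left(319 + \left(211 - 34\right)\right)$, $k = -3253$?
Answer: $1076224942$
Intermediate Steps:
$G = -289664$ ($G = - 584 \left(319 + \left(211 - 34\right)\right) = - 584 \left(319 + 177\right) = \left(-584\right) 496 = -289664$)
$\left(-4950 + G\right) \left(k - 400\right) = \left(-4950 - 289664\right) \left(-3253 - 400\right) = \left(-294614\right) \left(-3653\right) = 1076224942$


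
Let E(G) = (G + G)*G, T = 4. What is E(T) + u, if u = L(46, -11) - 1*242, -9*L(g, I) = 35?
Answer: -1925/9 ≈ -213.89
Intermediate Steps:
L(g, I) = -35/9 (L(g, I) = -1/9*35 = -35/9)
E(G) = 2*G**2 (E(G) = (2*G)*G = 2*G**2)
u = -2213/9 (u = -35/9 - 1*242 = -35/9 - 242 = -2213/9 ≈ -245.89)
E(T) + u = 2*4**2 - 2213/9 = 2*16 - 2213/9 = 32 - 2213/9 = -1925/9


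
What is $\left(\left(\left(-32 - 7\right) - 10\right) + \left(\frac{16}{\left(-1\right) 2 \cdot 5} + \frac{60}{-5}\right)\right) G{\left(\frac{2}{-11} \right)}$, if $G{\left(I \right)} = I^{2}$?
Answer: $- \frac{1252}{605} \approx -2.0694$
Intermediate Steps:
$\left(\left(\left(-32 - 7\right) - 10\right) + \left(\frac{16}{\left(-1\right) 2 \cdot 5} + \frac{60}{-5}\right)\right) G{\left(\frac{2}{-11} \right)} = \left(\left(\left(-32 - 7\right) - 10\right) + \left(\frac{16}{\left(-1\right) 2 \cdot 5} + \frac{60}{-5}\right)\right) \left(\frac{2}{-11}\right)^{2} = \left(\left(-39 - 10\right) + \left(\frac{16}{\left(-2\right) 5} + 60 \left(- \frac{1}{5}\right)\right)\right) \left(2 \left(- \frac{1}{11}\right)\right)^{2} = \left(-49 - \left(12 - \frac{16}{-10}\right)\right) \left(- \frac{2}{11}\right)^{2} = \left(-49 + \left(16 \left(- \frac{1}{10}\right) - 12\right)\right) \frac{4}{121} = \left(-49 - \frac{68}{5}\right) \frac{4}{121} = \left(- \frac{313}{5}\right) \frac{4}{121} = - \frac{1252}{605}$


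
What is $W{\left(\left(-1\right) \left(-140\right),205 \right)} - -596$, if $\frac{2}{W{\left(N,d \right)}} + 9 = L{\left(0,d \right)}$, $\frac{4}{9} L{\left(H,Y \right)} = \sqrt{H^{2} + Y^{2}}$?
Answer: $\frac{1078172}{1809} \approx 596.0$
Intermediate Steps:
$L{\left(H,Y \right)} = \frac{9 \sqrt{H^{2} + Y^{2}}}{4}$
$W{\left(N,d \right)} = \frac{2}{-9 + \frac{9 \sqrt{d^{2}}}{4}}$ ($W{\left(N,d \right)} = \frac{2}{-9 + \frac{9 \sqrt{0^{2} + d^{2}}}{4}} = \frac{2}{-9 + \frac{9 \sqrt{0 + d^{2}}}{4}} = \frac{2}{-9 + \frac{9 \sqrt{d^{2}}}{4}}$)
$W{\left(\left(-1\right) \left(-140\right),205 \right)} - -596 = \frac{8}{9 \left(-4 + \sqrt{205^{2}}\right)} - -596 = \frac{8}{9 \left(-4 + \sqrt{42025}\right)} + 596 = \frac{8}{9 \left(-4 + 205\right)} + 596 = \frac{8}{9 \cdot 201} + 596 = \frac{8}{9} \cdot \frac{1}{201} + 596 = \frac{8}{1809} + 596 = \frac{1078172}{1809}$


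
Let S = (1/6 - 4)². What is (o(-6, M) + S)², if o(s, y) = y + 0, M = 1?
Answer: 319225/1296 ≈ 246.32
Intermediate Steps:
o(s, y) = y
S = 529/36 (S = (1*(⅙) - 4)² = (⅙ - 4)² = (-23/6)² = 529/36 ≈ 14.694)
(o(-6, M) + S)² = (1 + 529/36)² = (565/36)² = 319225/1296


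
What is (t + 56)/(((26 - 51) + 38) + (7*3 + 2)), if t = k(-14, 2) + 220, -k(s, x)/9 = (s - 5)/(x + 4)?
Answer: 203/24 ≈ 8.4583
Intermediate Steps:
k(s, x) = -9*(-5 + s)/(4 + x) (k(s, x) = -9*(s - 5)/(x + 4) = -9*(-5 + s)/(4 + x))
t = 497/2 (t = 9*(5 - 1*(-14))/(4 + 2) + 220 = 9*(5 + 14)/6 + 220 = 9*(1/6)*19 + 220 = 57/2 + 220 = 497/2 ≈ 248.50)
(t + 56)/(((26 - 51) + 38) + (7*3 + 2)) = (497/2 + 56)/(((26 - 51) + 38) + (7*3 + 2)) = 609/(2*((-25 + 38) + (21 + 2))) = 609/(2*(13 + 23)) = (609/2)/36 = (609/2)*(1/36) = 203/24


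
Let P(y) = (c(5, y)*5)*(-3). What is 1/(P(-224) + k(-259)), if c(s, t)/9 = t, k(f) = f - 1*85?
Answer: 1/29896 ≈ 3.3449e-5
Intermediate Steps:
k(f) = -85 + f (k(f) = f - 85 = -85 + f)
c(s, t) = 9*t
P(y) = -135*y (P(y) = ((9*y)*5)*(-3) = (45*y)*(-3) = -135*y)
1/(P(-224) + k(-259)) = 1/(-135*(-224) + (-85 - 259)) = 1/(30240 - 344) = 1/29896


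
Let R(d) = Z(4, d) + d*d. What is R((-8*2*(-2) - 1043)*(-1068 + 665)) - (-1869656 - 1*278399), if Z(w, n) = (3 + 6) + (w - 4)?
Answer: 166003797553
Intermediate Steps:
Z(w, n) = 5 + w (Z(w, n) = 9 + (-4 + w) = 5 + w)
R(d) = 9 + d**2 (R(d) = (5 + 4) + d*d = 9 + d**2)
R((-8*2*(-2) - 1043)*(-1068 + 665)) - (-1869656 - 1*278399) = (9 + ((-8*2*(-2) - 1043)*(-1068 + 665))**2) - (-1869656 - 1*278399) = (9 + ((-16*(-2) - 1043)*(-403))**2) - (-1869656 - 278399) = (9 + ((32 - 1043)*(-403))**2) - 1*(-2148055) = (9 + (-1011*(-403))**2) + 2148055 = (9 + 407433**2) + 2148055 = (9 + 166001649489) + 2148055 = 166001649498 + 2148055 = 166003797553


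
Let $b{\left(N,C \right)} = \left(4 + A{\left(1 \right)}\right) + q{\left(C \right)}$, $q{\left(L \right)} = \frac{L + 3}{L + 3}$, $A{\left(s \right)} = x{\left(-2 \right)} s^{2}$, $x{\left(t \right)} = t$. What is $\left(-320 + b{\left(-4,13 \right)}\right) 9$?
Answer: $-2853$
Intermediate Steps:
$A{\left(s \right)} = - 2 s^{2}$
$q{\left(L \right)} = 1$ ($q{\left(L \right)} = \frac{3 + L}{3 + L} = 1$)
$b{\left(N,C \right)} = 3$ ($b{\left(N,C \right)} = \left(4 - 2 \cdot 1^{2}\right) + 1 = \left(4 - 2\right) + 1 = 2 + 1 = 3$)
$\left(-320 + b{\left(-4,13 \right)}\right) 9 = \left(-320 + 3\right) 9 = \left(-317\right) 9 = -2853$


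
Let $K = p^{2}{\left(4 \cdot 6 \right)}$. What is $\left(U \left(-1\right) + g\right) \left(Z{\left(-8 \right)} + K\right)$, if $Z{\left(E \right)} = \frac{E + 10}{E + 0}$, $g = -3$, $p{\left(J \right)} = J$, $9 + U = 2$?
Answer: $2303$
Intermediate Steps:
$U = -7$ ($U = -9 + 2 = -7$)
$K = 576$ ($K = \left(4 \cdot 6\right)^{2} = 24^{2} = 576$)
$Z{\left(E \right)} = \frac{10 + E}{E}$
$\left(U \left(-1\right) + g\right) \left(Z{\left(-8 \right)} + K\right) = \left(\left(-7\right) \left(-1\right) - 3\right) \left(\frac{10 - 8}{-8} + 576\right) = \left(7 - 3\right) \left(\left(- \frac{1}{8}\right) 2 + 576\right) = 4 \left(- \frac{1}{4} + 576\right) = 4 \cdot \frac{2303}{4} = 2303$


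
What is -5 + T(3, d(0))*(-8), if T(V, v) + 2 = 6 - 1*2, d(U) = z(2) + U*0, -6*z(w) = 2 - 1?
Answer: -21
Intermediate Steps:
z(w) = -⅙ (z(w) = -(2 - 1)/6 = -⅙*1 = -⅙)
d(U) = -⅙ (d(U) = -⅙ + U*0 = -⅙ + 0 = -⅙)
T(V, v) = 2 (T(V, v) = -2 + (6 - 1*2) = -2 + (6 - 2) = -2 + 4 = 2)
-5 + T(3, d(0))*(-8) = -5 + 2*(-8) = -5 - 16 = -21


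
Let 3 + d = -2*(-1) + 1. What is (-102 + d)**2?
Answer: 10404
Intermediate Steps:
d = 0 (d = -3 + (-2*(-1) + 1) = -3 + (2 + 1) = -3 + 3 = 0)
(-102 + d)**2 = (-102 + 0)**2 = (-102)**2 = 10404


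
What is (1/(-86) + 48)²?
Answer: 17032129/7396 ≈ 2302.9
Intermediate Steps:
(1/(-86) + 48)² = (-1/86 + 48)² = (4127/86)² = 17032129/7396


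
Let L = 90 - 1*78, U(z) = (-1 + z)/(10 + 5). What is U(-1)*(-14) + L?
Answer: 208/15 ≈ 13.867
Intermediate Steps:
U(z) = -1/15 + z/15 (U(z) = (-1 + z)/15 = (-1 + z)*(1/15) = -1/15 + z/15)
L = 12 (L = 90 - 78 = 12)
U(-1)*(-14) + L = (-1/15 + (1/15)*(-1))*(-14) + 12 = (-1/15 - 1/15)*(-14) + 12 = -2/15*(-14) + 12 = 28/15 + 12 = 208/15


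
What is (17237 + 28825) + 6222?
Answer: 52284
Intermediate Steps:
(17237 + 28825) + 6222 = 46062 + 6222 = 52284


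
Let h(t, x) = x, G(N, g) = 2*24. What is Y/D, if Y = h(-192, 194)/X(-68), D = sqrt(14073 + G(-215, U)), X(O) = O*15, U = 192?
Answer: -97*sqrt(1569)/2400570 ≈ -0.0016005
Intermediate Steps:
G(N, g) = 48
X(O) = 15*O
D = 3*sqrt(1569) (D = sqrt(14073 + 48) = sqrt(14121) = 3*sqrt(1569) ≈ 118.83)
Y = -97/510 (Y = 194/((15*(-68))) = 194/(-1020) = 194*(-1/1020) = -97/510 ≈ -0.19020)
Y/D = -97*sqrt(1569)/4707/510 = -97*sqrt(1569)/2400570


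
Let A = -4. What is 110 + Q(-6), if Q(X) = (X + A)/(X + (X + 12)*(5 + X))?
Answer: 665/6 ≈ 110.83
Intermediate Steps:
Q(X) = (-4 + X)/(X + (5 + X)*(12 + X)) (Q(X) = (X - 4)/(X + (X + 12)*(5 + X)) = (-4 + X)/(X + (12 + X)*(5 + X)) = (-4 + X)/(X + (5 + X)*(12 + X)))
110 + Q(-6) = 110 + (-4 - 6)/(60 + (-6)**2 + 18*(-6)) = 110 - 10/(60 + 36 - 108) = 110 - 10/(-12) = 110 - 1/12*(-10) = 110 + 5/6 = 665/6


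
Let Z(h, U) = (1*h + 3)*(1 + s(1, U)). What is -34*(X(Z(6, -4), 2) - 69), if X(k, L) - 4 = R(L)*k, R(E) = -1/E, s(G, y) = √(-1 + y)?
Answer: 2363 + 153*I*√5 ≈ 2363.0 + 342.12*I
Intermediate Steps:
Z(h, U) = (1 + √(-1 + U))*(3 + h) (Z(h, U) = (1*h + 3)*(1 + √(-1 + U)) = (h + 3)*(1 + √(-1 + U)) = (3 + h)*(1 + √(-1 + U)) = (1 + √(-1 + U))*(3 + h))
X(k, L) = 4 - k/L (X(k, L) = 4 + (-1/L)*k = 4 - k/L)
-34*(X(Z(6, -4), 2) - 69) = -34*((4 - 1*(3 + 6 + 3*√(-1 - 4) + 6*√(-1 - 4))/2) - 69) = -34*((4 - 1*(3 + 6 + 3*√(-5) + 6*√(-5))*½) - 69) = -34*((4 - 1*(3 + 6 + 3*(I*√5) + 6*(I*√5))*½) - 69) = -34*((4 - 1*(3 + 6 + 3*I*√5 + 6*I*√5)*½) - 69) = -34*((4 - 1*(9 + 9*I*√5)*½) - 69) = -34*((4 + (-9/2 - 9*I*√5/2)) - 69) = -34*((-½ - 9*I*√5/2) - 69) = -34*(-139/2 - 9*I*√5/2) = 2363 + 153*I*√5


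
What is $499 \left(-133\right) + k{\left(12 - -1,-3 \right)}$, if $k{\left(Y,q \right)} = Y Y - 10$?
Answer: $-66208$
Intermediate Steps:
$k{\left(Y,q \right)} = -10 + Y^{2}$ ($k{\left(Y,q \right)} = Y^{2} - 10 = -10 + Y^{2}$)
$499 \left(-133\right) + k{\left(12 - -1,-3 \right)} = 499 \left(-133\right) - \left(10 - \left(12 - -1\right)^{2}\right) = -66367 - \left(10 - \left(12 + 1\right)^{2}\right) = -66367 - \left(10 - 13^{2}\right) = -66367 + \left(-10 + 169\right) = -66367 + 159 = -66208$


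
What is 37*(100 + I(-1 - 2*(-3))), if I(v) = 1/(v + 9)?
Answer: 51837/14 ≈ 3702.6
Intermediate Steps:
I(v) = 1/(9 + v)
37*(100 + I(-1 - 2*(-3))) = 37*(100 + 1/(9 + (-1 - 2*(-3)))) = 37*(100 + 1/(9 + (-1 + 6))) = 37*(100 + 1/(9 + 5)) = 37*(100 + 1/14) = 37*(1401/14) = 51837/14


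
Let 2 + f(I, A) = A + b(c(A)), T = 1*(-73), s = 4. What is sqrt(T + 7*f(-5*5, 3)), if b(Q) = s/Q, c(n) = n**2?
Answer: I*sqrt(566)/3 ≈ 7.9303*I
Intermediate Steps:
b(Q) = 4/Q
T = -73
f(I, A) = -2 + A + 4/A**2 (f(I, A) = -2 + (A + 4/(A**2)) = -2 + (A + 4/A**2) = -2 + A + 4/A**2)
sqrt(T + 7*f(-5*5, 3)) = sqrt(-73 + 7*(-2 + 3 + 4/3**2)) = sqrt(-73 + 7*(-2 + 3 + 4*(1/9))) = sqrt(-73 + 7*(-2 + 3 + 4/9)) = sqrt(-73 + 7*(13/9)) = sqrt(-73 + 91/9) = sqrt(-566/9) = I*sqrt(566)/3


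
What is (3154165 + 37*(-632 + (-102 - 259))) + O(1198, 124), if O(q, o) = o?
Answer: 3117548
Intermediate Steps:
(3154165 + 37*(-632 + (-102 - 259))) + O(1198, 124) = (3154165 + 37*(-632 + (-102 - 259))) + 124 = (3154165 + 37*(-632 - 361)) + 124 = (3154165 + 37*(-993)) + 124 = (3154165 - 36741) + 124 = 3117424 + 124 = 3117548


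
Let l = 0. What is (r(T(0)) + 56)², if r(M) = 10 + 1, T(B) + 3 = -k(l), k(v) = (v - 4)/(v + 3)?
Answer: 4489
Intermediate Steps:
k(v) = (-4 + v)/(3 + v)
T(B) = -5/3 (T(B) = -3 - (-4 + 0)/(3 + 0) = -3 - (-4)/3 = -3 - 1*(-4/3) = -3 + 4/3 = -5/3)
r(M) = 11
(r(T(0)) + 56)² = (11 + 56)² = 67² = 4489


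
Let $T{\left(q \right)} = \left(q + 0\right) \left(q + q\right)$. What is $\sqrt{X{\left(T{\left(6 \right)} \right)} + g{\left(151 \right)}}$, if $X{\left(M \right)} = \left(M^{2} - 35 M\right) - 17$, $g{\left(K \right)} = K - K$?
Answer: $\sqrt{2647} \approx 51.449$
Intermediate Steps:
$g{\left(K \right)} = 0$
$T{\left(q \right)} = 2 q^{2}$ ($T{\left(q \right)} = q 2 q = 2 q^{2}$)
$X{\left(M \right)} = -17 + M^{2} - 35 M$
$\sqrt{X{\left(T{\left(6 \right)} \right)} + g{\left(151 \right)}} = \sqrt{\left(-17 + \left(2 \cdot 6^{2}\right)^{2} - 35 \cdot 2 \cdot 6^{2}\right) + 0} = \sqrt{\left(-17 + \left(2 \cdot 36\right)^{2} - 35 \cdot 2 \cdot 36\right) + 0} = \sqrt{\left(-17 + 72^{2} - 2520\right) + 0} = \sqrt{\left(-17 + 5184 - 2520\right) + 0} = \sqrt{2647 + 0} = \sqrt{2647}$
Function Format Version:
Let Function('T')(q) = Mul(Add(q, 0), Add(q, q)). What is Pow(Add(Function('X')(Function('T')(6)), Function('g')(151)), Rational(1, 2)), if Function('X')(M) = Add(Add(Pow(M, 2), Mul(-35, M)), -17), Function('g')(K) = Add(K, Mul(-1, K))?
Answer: Pow(2647, Rational(1, 2)) ≈ 51.449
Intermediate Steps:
Function('g')(K) = 0
Function('T')(q) = Mul(2, Pow(q, 2)) (Function('T')(q) = Mul(q, Mul(2, q)) = Mul(2, Pow(q, 2)))
Function('X')(M) = Add(-17, Pow(M, 2), Mul(-35, M))
Pow(Add(Function('X')(Function('T')(6)), Function('g')(151)), Rational(1, 2)) = Pow(Add(Add(-17, Pow(Mul(2, Pow(6, 2)), 2), Mul(-35, Mul(2, Pow(6, 2)))), 0), Rational(1, 2)) = Pow(Add(Add(-17, Pow(Mul(2, 36), 2), Mul(-35, Mul(2, 36))), 0), Rational(1, 2)) = Pow(Add(Add(-17, Pow(72, 2), Mul(-35, 72)), 0), Rational(1, 2)) = Pow(Add(Add(-17, 5184, -2520), 0), Rational(1, 2)) = Pow(Add(2647, 0), Rational(1, 2)) = Pow(2647, Rational(1, 2))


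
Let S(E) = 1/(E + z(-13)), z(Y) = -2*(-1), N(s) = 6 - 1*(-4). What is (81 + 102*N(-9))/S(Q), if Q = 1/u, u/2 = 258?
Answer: 379111/172 ≈ 2204.1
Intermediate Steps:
N(s) = 10 (N(s) = 6 + 4 = 10)
u = 516 (u = 2*258 = 516)
z(Y) = 2
Q = 1/516 ≈ 0.0019380
S(E) = 1/(2 + E) (S(E) = 1/(E + 2) = 1/(2 + E))
(81 + 102*N(-9))/S(Q) = (81 + 102*10)/(1/(2 + 1/516)) = (81 + 1020)/(1/(1033/516)) = 1101/(516/1033) = 1101*(1033/516) = 379111/172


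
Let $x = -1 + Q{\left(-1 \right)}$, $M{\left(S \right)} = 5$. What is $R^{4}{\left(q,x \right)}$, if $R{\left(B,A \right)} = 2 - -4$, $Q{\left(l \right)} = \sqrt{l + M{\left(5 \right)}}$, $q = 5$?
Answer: $1296$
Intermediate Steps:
$Q{\left(l \right)} = \sqrt{5 + l}$ ($Q{\left(l \right)} = \sqrt{l + 5} = \sqrt{5 + l}$)
$x = 1$ ($x = -1 + \sqrt{5 - 1} = -1 + \sqrt{4} = -1 + 2 = 1$)
$R{\left(B,A \right)} = 6$ ($R{\left(B,A \right)} = 2 + 4 = 6$)
$R^{4}{\left(q,x \right)} = 6^{4} = 1296$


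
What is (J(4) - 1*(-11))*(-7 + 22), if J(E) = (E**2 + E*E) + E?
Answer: 705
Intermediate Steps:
J(E) = E + 2*E**2 (J(E) = (E**2 + E**2) + E = 2*E**2 + E = E + 2*E**2)
(J(4) - 1*(-11))*(-7 + 22) = (4*(1 + 2*4) - 1*(-11))*(-7 + 22) = (4*(1 + 8) + 11)*15 = (4*9 + 11)*15 = (36 + 11)*15 = 47*15 = 705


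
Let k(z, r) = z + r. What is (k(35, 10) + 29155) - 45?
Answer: 29155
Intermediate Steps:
k(z, r) = r + z
(k(35, 10) + 29155) - 45 = ((10 + 35) + 29155) - 45 = (45 + 29155) - 45 = 29200 - 45 = 29155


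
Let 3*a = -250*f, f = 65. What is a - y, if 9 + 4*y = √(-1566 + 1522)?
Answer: -64973/12 - I*√11/2 ≈ -5414.4 - 1.6583*I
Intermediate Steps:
a = -16250/3 (a = (-250*65)/3 = (⅓)*(-16250) = -16250/3 ≈ -5416.7)
y = -9/4 + I*√11/2 (y = -9/4 + √(-1566 + 1522)/4 = -9/4 + √(-44)/4 = -9/4 + (2*I*√11)/4 = -9/4 + I*√11/2 ≈ -2.25 + 1.6583*I)
a - y = -16250/3 - (-9/4 + I*√11/2) = -16250/3 + (9/4 - I*√11/2) = -64973/12 - I*√11/2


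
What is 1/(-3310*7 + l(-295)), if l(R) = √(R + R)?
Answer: -2317/53684949 - I*√590/536849490 ≈ -4.3159e-5 - 4.5245e-8*I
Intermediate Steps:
l(R) = √2*√R (l(R) = √(2*R) = √2*√R)
1/(-3310*7 + l(-295)) = 1/(-3310*7 + √2*√(-295)) = 1/(-23170 + √2*(I*√295)) = 1/(-23170 + I*√590)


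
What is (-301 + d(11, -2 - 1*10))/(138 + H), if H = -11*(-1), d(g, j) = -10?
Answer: -311/149 ≈ -2.0872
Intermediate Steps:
H = 11
(-301 + d(11, -2 - 1*10))/(138 + H) = (-301 - 10)/(138 + 11) = -311/149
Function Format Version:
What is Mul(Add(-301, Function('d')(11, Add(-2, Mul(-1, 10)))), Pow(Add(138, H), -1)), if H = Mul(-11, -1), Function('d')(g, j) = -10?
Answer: Rational(-311, 149) ≈ -2.0872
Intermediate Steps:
H = 11
Mul(Add(-301, Function('d')(11, Add(-2, Mul(-1, 10)))), Pow(Add(138, H), -1)) = Mul(Add(-301, -10), Pow(Add(138, 11), -1)) = Mul(-311, Pow(149, -1)) = Mul(-311, Rational(1, 149)) = Rational(-311, 149)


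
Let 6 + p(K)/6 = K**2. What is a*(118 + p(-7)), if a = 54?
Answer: 20304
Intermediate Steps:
p(K) = -36 + 6*K**2
a*(118 + p(-7)) = 54*(118 + (-36 + 6*(-7)**2)) = 54*(118 + (-36 + 6*49)) = 54*(118 + (-36 + 294)) = 54*(118 + 258) = 54*376 = 20304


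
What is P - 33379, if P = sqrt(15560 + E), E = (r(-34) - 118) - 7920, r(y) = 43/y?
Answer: -33379 + sqrt(8693970)/34 ≈ -33292.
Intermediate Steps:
E = -273335/34 (E = (43/(-34) - 118) - 7920 = (43*(-1/34) - 118) - 7920 = (-43/34 - 118) - 7920 = -4055/34 - 7920 = -273335/34 ≈ -8039.3)
P = sqrt(8693970)/34 (P = sqrt(15560 - 273335/34) = sqrt(255705/34) = sqrt(8693970)/34 ≈ 86.722)
P - 33379 = sqrt(8693970)/34 - 33379 = -33379 + sqrt(8693970)/34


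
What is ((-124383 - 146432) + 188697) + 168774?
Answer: 86656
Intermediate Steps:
((-124383 - 146432) + 188697) + 168774 = (-270815 + 188697) + 168774 = -82118 + 168774 = 86656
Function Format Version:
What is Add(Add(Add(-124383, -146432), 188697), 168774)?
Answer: 86656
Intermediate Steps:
Add(Add(Add(-124383, -146432), 188697), 168774) = Add(Add(-270815, 188697), 168774) = Add(-82118, 168774) = 86656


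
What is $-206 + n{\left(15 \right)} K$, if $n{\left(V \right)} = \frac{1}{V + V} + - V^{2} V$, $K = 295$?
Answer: $- \frac{5974927}{6} \approx -9.9582 \cdot 10^{5}$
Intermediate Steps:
$n{\left(V \right)} = \frac{1}{2 V} - V^{3}$
$-206 + n{\left(15 \right)} K = -206 + \frac{\frac{1}{2} - 15^{4}}{15} \cdot 295 = -206 + \frac{\frac{1}{2} - 50625}{15} \cdot 295 = -206 + \frac{1}{15} \left(- \frac{101249}{2}\right) 295 = -206 - \frac{5973691}{6} = - \frac{5974927}{6}$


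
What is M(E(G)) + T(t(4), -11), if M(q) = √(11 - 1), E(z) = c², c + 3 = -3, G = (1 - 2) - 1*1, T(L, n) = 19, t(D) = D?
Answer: 19 + √10 ≈ 22.162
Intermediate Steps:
G = -2 (G = -1 - 1 = -2)
c = -6 (c = -3 - 3 = -6)
E(z) = 36 (E(z) = (-6)² = 36)
M(q) = √10
M(E(G)) + T(t(4), -11) = √10 + 19 = 19 + √10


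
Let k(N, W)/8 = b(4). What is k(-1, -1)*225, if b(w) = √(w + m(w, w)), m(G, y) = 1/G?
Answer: 900*√17 ≈ 3710.8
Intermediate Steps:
b(w) = √(w + 1/w)
k(N, W) = 4*√17 (k(N, W) = 8*√(4 + 1/4) = 8*√(4 + ¼) = 8*√(17/4) = 8*(√17/2) = 4*√17)
k(-1, -1)*225 = (4*√17)*225 = 900*√17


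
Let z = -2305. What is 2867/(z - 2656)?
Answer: -2867/4961 ≈ -0.57791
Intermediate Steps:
2867/(z - 2656) = 2867/(-2305 - 2656) = 2867/(-4961) = 2867*(-1/4961) = -2867/4961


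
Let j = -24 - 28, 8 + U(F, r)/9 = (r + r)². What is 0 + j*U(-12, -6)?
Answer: -63648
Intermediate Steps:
U(F, r) = -72 + 36*r² (U(F, r) = -72 + 9*(r + r)² = -72 + 9*(2*r)² = -72 + 9*(4*r²) = -72 + 36*r²)
j = -52
0 + j*U(-12, -6) = 0 - 52*(-72 + 36*(-6)²) = 0 - 52*(-72 + 36*36) = 0 - 52*(-72 + 1296) = 0 - 52*1224 = 0 - 63648 = -63648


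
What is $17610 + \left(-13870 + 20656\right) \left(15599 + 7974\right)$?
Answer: $159983988$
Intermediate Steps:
$17610 + \left(-13870 + 20656\right) \left(15599 + 7974\right) = 17610 + 6786 \cdot 23573 = 17610 + 159966378 = 159983988$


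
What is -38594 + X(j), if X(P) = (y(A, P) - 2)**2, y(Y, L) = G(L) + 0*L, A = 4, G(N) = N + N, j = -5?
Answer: -38450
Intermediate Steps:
G(N) = 2*N
y(Y, L) = 2*L (y(Y, L) = 2*L + 0*L = 2*L + 0 = 2*L)
X(P) = (-2 + 2*P)**2 (X(P) = (2*P - 2)**2 = (-2 + 2*P)**2)
-38594 + X(j) = -38594 + 4*(-1 - 5)**2 = -38594 + 4*(-6)**2 = -38594 + 4*36 = -38594 + 144 = -38450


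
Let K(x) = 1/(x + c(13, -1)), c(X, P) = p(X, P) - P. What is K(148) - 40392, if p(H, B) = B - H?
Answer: -5452919/135 ≈ -40392.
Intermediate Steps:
c(X, P) = -X (c(X, P) = (P - X) - P = -X)
K(x) = 1/(-13 + x) (K(x) = 1/(x - 1*13) = 1/(x - 13) = 1/(-13 + x))
K(148) - 40392 = 1/(-13 + 148) - 40392 = 1/135 - 40392 = -5452919/135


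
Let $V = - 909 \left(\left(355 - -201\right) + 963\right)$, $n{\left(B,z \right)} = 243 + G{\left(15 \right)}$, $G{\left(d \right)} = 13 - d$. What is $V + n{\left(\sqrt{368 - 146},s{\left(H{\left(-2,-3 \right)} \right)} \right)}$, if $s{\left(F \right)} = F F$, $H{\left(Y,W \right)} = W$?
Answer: $-1380530$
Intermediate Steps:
$s{\left(F \right)} = F^{2}$
$n{\left(B,z \right)} = 241$ ($n{\left(B,z \right)} = 243 + \left(13 - 15\right) = 243 - 2 = 241$)
$V = -1380771$ ($V = - 909 \left(\left(355 + 201\right) + 963\right) = - 909 \left(556 + 963\right) = \left(-909\right) 1519 = -1380771$)
$V + n{\left(\sqrt{368 - 146},s{\left(H{\left(-2,-3 \right)} \right)} \right)} = -1380771 + 241 = -1380530$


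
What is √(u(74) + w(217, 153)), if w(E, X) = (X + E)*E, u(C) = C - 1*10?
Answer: √80354 ≈ 283.47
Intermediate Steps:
u(C) = -10 + C (u(C) = C - 10 = -10 + C)
w(E, X) = E*(E + X) (w(E, X) = (E + X)*E = E*(E + X))
√(u(74) + w(217, 153)) = √((-10 + 74) + 217*(217 + 153)) = √(64 + 217*370) = √(64 + 80290) = √80354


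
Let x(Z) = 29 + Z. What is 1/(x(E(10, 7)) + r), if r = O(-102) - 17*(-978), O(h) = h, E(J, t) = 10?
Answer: 1/16563 ≈ 6.0376e-5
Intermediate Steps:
r = 16524 (r = -102 - 17*(-978) = -102 - 1*(-16626) = -102 + 16626 = 16524)
1/(x(E(10, 7)) + r) = 1/((29 + 10) + 16524) = 1/(39 + 16524) = 1/16563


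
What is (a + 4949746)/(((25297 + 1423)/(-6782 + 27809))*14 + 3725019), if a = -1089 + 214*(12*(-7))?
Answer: 103677429387/78326348593 ≈ 1.3237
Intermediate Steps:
a = -19065 (a = -1089 + 214*(-84) = -1089 - 17976 = -19065)
(a + 4949746)/(((25297 + 1423)/(-6782 + 27809))*14 + 3725019) = (-19065 + 4949746)/(((25297 + 1423)/(-6782 + 27809))*14 + 3725019) = 4930681/((26720/21027)*14 + 3725019) = 4930681/(374080/21027 + 3725019) = 4930681/(78326348593/21027) = 4930681*(21027/78326348593) = 103677429387/78326348593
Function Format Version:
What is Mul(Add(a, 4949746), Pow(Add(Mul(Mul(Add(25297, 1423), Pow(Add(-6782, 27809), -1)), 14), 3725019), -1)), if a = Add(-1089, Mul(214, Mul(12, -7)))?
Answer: Rational(103677429387, 78326348593) ≈ 1.3237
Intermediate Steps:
a = -19065 (a = Add(-1089, Mul(214, -84)) = Add(-1089, -17976) = -19065)
Mul(Add(a, 4949746), Pow(Add(Mul(Mul(Add(25297, 1423), Pow(Add(-6782, 27809), -1)), 14), 3725019), -1)) = Mul(Add(-19065, 4949746), Pow(Add(Mul(Mul(Add(25297, 1423), Pow(Add(-6782, 27809), -1)), 14), 3725019), -1)) = Mul(4930681, Pow(Add(Mul(Mul(26720, Pow(21027, -1)), 14), 3725019), -1)) = Mul(4930681, Pow(Add(Mul(Mul(26720, Rational(1, 21027)), 14), 3725019), -1)) = Mul(4930681, Pow(Add(Mul(Rational(26720, 21027), 14), 3725019), -1)) = Mul(4930681, Pow(Add(Rational(374080, 21027), 3725019), -1)) = Mul(4930681, Pow(Rational(78326348593, 21027), -1)) = Mul(4930681, Rational(21027, 78326348593)) = Rational(103677429387, 78326348593)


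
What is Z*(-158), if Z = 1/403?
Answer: -158/403 ≈ -0.39206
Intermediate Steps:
Z = 1/403 ≈ 0.0024814
Z*(-158) = (1/403)*(-158) = -158/403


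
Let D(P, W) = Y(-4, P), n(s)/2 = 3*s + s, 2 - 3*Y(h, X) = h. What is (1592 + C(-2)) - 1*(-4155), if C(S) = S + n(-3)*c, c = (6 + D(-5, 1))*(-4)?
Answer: 6513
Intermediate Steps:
Y(h, X) = ⅔ - h/3
n(s) = 8*s (n(s) = 2*(3*s + s) = 2*(4*s) = 8*s)
D(P, W) = 2 (D(P, W) = ⅔ - ⅓*(-4) = ⅔ + 4/3 = 2)
c = -32 (c = (6 + 2)*(-4) = 8*(-4) = -32)
C(S) = 768 + S (C(S) = S + (8*(-3))*(-32) = S - 24*(-32) = S + 768 = 768 + S)
(1592 + C(-2)) - 1*(-4155) = (1592 + (768 - 2)) - 1*(-4155) = (1592 + 766) + 4155 = 2358 + 4155 = 6513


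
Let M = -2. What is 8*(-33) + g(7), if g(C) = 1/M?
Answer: -529/2 ≈ -264.50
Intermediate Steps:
g(C) = -½ (g(C) = 1/(-2) = -½)
8*(-33) + g(7) = 8*(-33) - ½ = -264 - ½ = -529/2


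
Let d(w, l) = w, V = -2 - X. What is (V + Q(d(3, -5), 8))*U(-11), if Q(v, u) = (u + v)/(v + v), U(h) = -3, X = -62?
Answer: -371/2 ≈ -185.50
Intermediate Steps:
V = 60 (V = -2 - 1*(-62) = -2 + 62 = 60)
Q(v, u) = (u + v)/(2*v) (Q(v, u) = (u + v)/((2*v)) = (u + v)*(1/(2*v)) = (u + v)/(2*v))
(V + Q(d(3, -5), 8))*U(-11) = (60 + (½)*(8 + 3)/3)*(-3) = (60 + (½)*(⅓)*11)*(-3) = (60 + 11/6)*(-3) = (371/6)*(-3) = -371/2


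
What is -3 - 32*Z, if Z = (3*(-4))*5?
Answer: 1917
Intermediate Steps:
Z = -60 (Z = -12*5 = -60)
-3 - 32*Z = -3 - 32*(-60) = -3 + 1920 = 1917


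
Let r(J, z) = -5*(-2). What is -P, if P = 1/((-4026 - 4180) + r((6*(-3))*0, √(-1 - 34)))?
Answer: 1/8196 ≈ 0.00012201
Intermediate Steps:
r(J, z) = 10
P = -1/8196 (P = 1/((-4026 - 4180) + 10) = 1/(-8206 + 10) = 1/(-8196) = -1/8196 ≈ -0.00012201)
-P = -1*(-1/8196) = 1/8196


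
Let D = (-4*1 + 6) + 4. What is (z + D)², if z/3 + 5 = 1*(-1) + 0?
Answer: 144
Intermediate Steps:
z = -18 (z = -15 + 3*(1*(-1) + 0) = -15 + 3*(-1 + 0) = -15 + 3*(-1) = -15 - 3 = -18)
D = 6 (D = (-4 + 6) + 4 = 2 + 4 = 6)
(z + D)² = (-18 + 6)² = (-12)² = 144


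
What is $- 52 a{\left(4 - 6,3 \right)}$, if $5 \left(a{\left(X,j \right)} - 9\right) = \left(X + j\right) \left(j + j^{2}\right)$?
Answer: $- \frac{2964}{5} \approx -592.8$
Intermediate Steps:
$a{\left(X,j \right)} = 9 + \frac{\left(X + j\right) \left(j + j^{2}\right)}{5}$
$- 52 a{\left(4 - 6,3 \right)} = - 52 \left(9 + \frac{3^{2}}{5} + \frac{3^{3}}{5} + \frac{1}{5} \left(4 - 6\right) 3 + \frac{\left(4 - 6\right) 3^{2}}{5}\right) = - 52 \left(9 + \frac{1}{5} \cdot 9 + \frac{1}{5} \cdot 27 + \frac{1}{5} \left(4 - 6\right) 3 + \frac{1}{5} \left(4 - 6\right) 9\right) = - 52 \left(9 + \frac{9}{5} + \frac{27}{5} + \frac{1}{5} \left(-2\right) 3 + \frac{1}{5} \left(-2\right) 9\right) = - 52 \left(9 + \frac{9}{5} + \frac{27}{5} - \frac{6}{5} - \frac{18}{5}\right) = \left(-52\right) \frac{57}{5} = - \frac{2964}{5}$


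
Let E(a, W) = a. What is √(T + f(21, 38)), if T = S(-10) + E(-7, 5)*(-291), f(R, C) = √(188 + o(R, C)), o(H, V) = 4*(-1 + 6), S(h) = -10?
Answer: √(2027 + 4*√13) ≈ 45.182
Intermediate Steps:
o(H, V) = 20 (o(H, V) = 4*5 = 20)
f(R, C) = 4*√13 (f(R, C) = √(188 + 20) = √208 = 4*√13)
T = 2027 (T = -10 - 7*(-291) = -10 + 2037 = 2027)
√(T + f(21, 38)) = √(2027 + 4*√13)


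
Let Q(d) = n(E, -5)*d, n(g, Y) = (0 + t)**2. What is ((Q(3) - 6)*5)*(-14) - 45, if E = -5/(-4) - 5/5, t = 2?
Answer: -465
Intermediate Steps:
E = 1/4 (E = -5*(-1/4) - 5*1/5 = 5/4 - 1 = 1/4 ≈ 0.25000)
n(g, Y) = 4 (n(g, Y) = (0 + 2)**2 = 2**2 = 4)
Q(d) = 4*d
((Q(3) - 6)*5)*(-14) - 45 = ((4*3 - 6)*5)*(-14) - 45 = ((12 - 6)*5)*(-14) - 45 = (6*5)*(-14) - 45 = 30*(-14) - 45 = -420 - 45 = -465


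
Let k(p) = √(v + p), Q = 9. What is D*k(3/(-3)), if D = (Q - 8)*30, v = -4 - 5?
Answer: 30*I*√10 ≈ 94.868*I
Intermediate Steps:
v = -9
k(p) = √(-9 + p)
D = 30 (D = (9 - 8)*30 = 1*30 = 30)
D*k(3/(-3)) = 30*√(-9 + 3/(-3)) = 30*√(-9 + 3*(-⅓)) = 30*√(-9 - 1) = 30*√(-10) = 30*(I*√10) = 30*I*√10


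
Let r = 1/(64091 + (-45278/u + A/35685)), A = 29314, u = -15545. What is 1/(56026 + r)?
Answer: 7110968810827/398399138706338167 ≈ 1.7849e-5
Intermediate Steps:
r = 110944665/7110968810827 (r = 1/(64091 + (-45278/(-15545) + 29314/35685)) = 1/(64091 + (-45278*(-1/15545) + 29314*(1/35685))) = 1/(64091 + (45278/15545 + 29314/35685)) = 1/(64091 + 414286312/110944665) = 1/(7110968810827/110944665) = 110944665/7110968810827 ≈ 1.5602e-5)
1/(56026 + r) = 1/(56026 + 110944665/7110968810827) = 1/(398399138706338167/7110968810827) = 7110968810827/398399138706338167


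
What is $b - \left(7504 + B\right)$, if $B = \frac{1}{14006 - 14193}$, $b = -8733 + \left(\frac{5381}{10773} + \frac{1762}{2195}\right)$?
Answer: $- \frac{71793248770703}{4421939445} \approx -16236.0$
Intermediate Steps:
$b = - \frac{206476143434}{23646735}$ ($b = -8733 + \left(5381 \cdot \frac{1}{10773} + 1762 \cdot \frac{1}{2195}\right) = -8733 + \left(\frac{5381}{10773} + \frac{1762}{2195}\right) = -8733 + \frac{30793321}{23646735} = - \frac{206476143434}{23646735} \approx -8731.7$)
$B = - \frac{1}{187}$ ($B = \frac{1}{-187} = - \frac{1}{187} \approx -0.0053476$)
$b - \left(7504 + B\right) = - \frac{206476143434}{23646735} - \left(7504 - \frac{1}{187}\right) = - \frac{206476143434}{23646735} - \frac{1403247}{187} = - \frac{71793248770703}{4421939445}$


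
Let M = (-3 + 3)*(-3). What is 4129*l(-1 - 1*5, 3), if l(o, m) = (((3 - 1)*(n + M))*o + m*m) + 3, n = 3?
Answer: -99096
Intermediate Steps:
M = 0 (M = 0*(-3) = 0)
l(o, m) = 3 + m² + 6*o (l(o, m) = (((3 - 1)*(3 + 0))*o + m*m) + 3 = ((2*3)*o + m²) + 3 = (6*o + m²) + 3 = (m² + 6*o) + 3 = 3 + m² + 6*o)
4129*l(-1 - 1*5, 3) = 4129*(3 + 3² + 6*(-1 - 1*5)) = 4129*(3 + 9 + 6*(-1 - 5)) = 4129*(3 + 9 + 6*(-6)) = 4129*(3 + 9 - 36) = 4129*(-24) = -99096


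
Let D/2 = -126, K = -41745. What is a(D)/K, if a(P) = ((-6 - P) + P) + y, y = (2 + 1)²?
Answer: -1/13915 ≈ -7.1865e-5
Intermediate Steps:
D = -252 (D = 2*(-126) = -252)
y = 9 (y = 3² = 9)
a(P) = 3 (a(P) = ((-6 - P) + P) + 9 = -6 + 9 = 3)
a(D)/K = 3/(-41745) = 3*(-1/41745) = -1/13915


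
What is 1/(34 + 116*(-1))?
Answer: -1/82 ≈ -0.012195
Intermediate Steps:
1/(34 + 116*(-1)) = 1/(34 - 116) = 1/(-82) = -1/82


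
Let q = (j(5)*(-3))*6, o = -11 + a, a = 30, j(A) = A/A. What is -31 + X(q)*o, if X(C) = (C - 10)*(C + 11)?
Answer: 3693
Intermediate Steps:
j(A) = 1
o = 19 (o = -11 + 30 = 19)
q = -18 (q = (1*(-3))*6 = -3*6 = -18)
X(C) = (-10 + C)*(11 + C)
-31 + X(q)*o = -31 + (-110 - 18 + (-18)**2)*19 = -31 + (-110 - 18 + 324)*19 = -31 + 196*19 = -31 + 3724 = 3693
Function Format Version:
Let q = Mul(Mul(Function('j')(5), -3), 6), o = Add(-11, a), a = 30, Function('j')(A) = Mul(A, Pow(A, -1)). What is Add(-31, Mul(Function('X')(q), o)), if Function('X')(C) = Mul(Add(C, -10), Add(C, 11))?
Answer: 3693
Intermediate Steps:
Function('j')(A) = 1
o = 19 (o = Add(-11, 30) = 19)
q = -18 (q = Mul(Mul(1, -3), 6) = Mul(-3, 6) = -18)
Function('X')(C) = Mul(Add(-10, C), Add(11, C))
Add(-31, Mul(Function('X')(q), o)) = Add(-31, Mul(Add(-110, -18, Pow(-18, 2)), 19)) = Add(-31, Mul(Add(-110, -18, 324), 19)) = Add(-31, Mul(196, 19)) = Add(-31, 3724) = 3693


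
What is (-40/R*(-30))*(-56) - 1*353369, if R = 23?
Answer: -8194687/23 ≈ -3.5629e+5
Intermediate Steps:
(-40/R*(-30))*(-56) - 1*353369 = (-40/23*(-30))*(-56) - 1*353369 = (-40*1/23*(-30))*(-56) - 353369 = -40/23*(-30)*(-56) - 353369 = (1200/23)*(-56) - 353369 = -67200/23 - 353369 = -8194687/23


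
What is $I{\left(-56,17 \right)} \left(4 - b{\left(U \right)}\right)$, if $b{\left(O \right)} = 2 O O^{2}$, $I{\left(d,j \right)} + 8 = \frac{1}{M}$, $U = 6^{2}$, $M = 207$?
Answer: $\frac{154424740}{207} \approx 7.4601 \cdot 10^{5}$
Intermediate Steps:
$U = 36$
$I{\left(d,j \right)} = - \frac{1655}{207}$ ($I{\left(d,j \right)} = -8 + \frac{1}{207} = - \frac{1655}{207}$)
$b{\left(O \right)} = 2 O^{3}$
$I{\left(-56,17 \right)} \left(4 - b{\left(U \right)}\right) = - \frac{1655 \left(4 - 2 \cdot 36^{3}\right)}{207} = - \frac{1655 \left(4 - 2 \cdot 46656\right)}{207} = - \frac{1655 \left(4 - 93312\right)}{207} = \left(- \frac{1655}{207}\right) \left(-93308\right) = \frac{154424740}{207}$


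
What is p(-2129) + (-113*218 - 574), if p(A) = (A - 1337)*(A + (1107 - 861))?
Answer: 6501270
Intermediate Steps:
p(A) = (-1337 + A)*(246 + A) (p(A) = (-1337 + A)*(A + 246) = (-1337 + A)*(246 + A))
p(-2129) + (-113*218 - 574) = (-328902 + (-2129)² - 1091*(-2129)) + (-113*218 - 574) = (-328902 + 4532641 + 2322739) + (-24634 - 574) = 6526478 - 25208 = 6501270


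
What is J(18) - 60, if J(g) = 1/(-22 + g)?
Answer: -241/4 ≈ -60.250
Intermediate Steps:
J(18) - 60 = 1/(-22 + 18) - 60 = 1/(-4) - 60 = -¼ - 60 = -241/4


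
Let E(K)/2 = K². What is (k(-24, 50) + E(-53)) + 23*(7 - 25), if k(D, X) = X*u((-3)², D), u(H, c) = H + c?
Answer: 4454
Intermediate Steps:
E(K) = 2*K²
k(D, X) = X*(9 + D) (k(D, X) = X*((-3)² + D) = X*(9 + D))
(k(-24, 50) + E(-53)) + 23*(7 - 25) = (50*(9 - 24) + 2*(-53)²) + 23*(7 - 25) = (50*(-15) + 2*2809) + 23*(-18) = (-750 + 5618) - 414 = 4868 - 414 = 4454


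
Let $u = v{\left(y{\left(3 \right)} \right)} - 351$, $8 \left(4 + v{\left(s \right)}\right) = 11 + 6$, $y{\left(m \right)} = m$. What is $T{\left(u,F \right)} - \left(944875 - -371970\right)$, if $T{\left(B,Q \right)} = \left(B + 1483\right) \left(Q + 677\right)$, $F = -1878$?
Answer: $- \frac{21393001}{8} \approx -2.6741 \cdot 10^{6}$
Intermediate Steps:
$v{\left(s \right)} = - \frac{15}{8}$ ($v{\left(s \right)} = -4 + \frac{11 + 6}{8} = -4 + \frac{1}{8} \cdot 17 = -4 + \frac{17}{8} = - \frac{15}{8}$)
$u = - \frac{2823}{8}$ ($u = - \frac{15}{8} - 351 = - \frac{2823}{8} \approx -352.88$)
$T{\left(B,Q \right)} = \left(677 + Q\right) \left(1483 + B\right)$ ($T{\left(B,Q \right)} = \left(1483 + B\right) \left(677 + Q\right) = \left(677 + Q\right) \left(1483 + B\right)$)
$T{\left(u,F \right)} - \left(944875 - -371970\right) = \left(1003991 + 677 \left(- \frac{2823}{8}\right) + 1483 \left(-1878\right) - - \frac{2650797}{4}\right) - \left(944875 - -371970\right) = \left(1003991 - \frac{1911171}{8} - 2785074 + \frac{2650797}{4}\right) - \left(944875 + 371970\right) = - \frac{10858241}{8} - 1316845 = - \frac{21393001}{8}$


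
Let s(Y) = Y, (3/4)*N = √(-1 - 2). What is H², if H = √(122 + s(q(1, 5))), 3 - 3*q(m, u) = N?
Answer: 123 - 4*I*√3/9 ≈ 123.0 - 0.7698*I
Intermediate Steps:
N = 4*I*√3/3 (N = 4*√(-1 - 2)/3 = 4*√(-3)/3 = 4*(I*√3)/3 = 4*I*√3/3 ≈ 2.3094*I)
q(m, u) = 1 - 4*I*√3/9
H = √(123 - 4*I*√3/9) (H = √(122 + (1 - 4*I*√3/9)) = √(123 - 4*I*√3/9) ≈ 11.091 - 0.03471*I)
H² = (√(1107 - 4*I*√3)/3)² = 123 - 4*I*√3/9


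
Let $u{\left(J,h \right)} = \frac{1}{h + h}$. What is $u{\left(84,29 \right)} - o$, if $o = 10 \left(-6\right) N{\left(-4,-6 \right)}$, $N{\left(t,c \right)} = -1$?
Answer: $- \frac{3479}{58} \approx -59.983$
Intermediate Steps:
$u{\left(J,h \right)} = \frac{1}{2 h}$
$o = 60$ ($o = 10 \left(-6\right) \left(-1\right) = \left(-60\right) \left(-1\right) = 60$)
$u{\left(84,29 \right)} - o = \frac{1}{2 \cdot 29} - 60 = \frac{1}{2} \cdot \frac{1}{29} - 60 = \frac{1}{58} - 60 = - \frac{3479}{58}$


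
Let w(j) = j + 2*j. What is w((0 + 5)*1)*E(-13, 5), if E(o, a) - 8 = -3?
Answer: 75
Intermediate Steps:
E(o, a) = 5 (E(o, a) = 8 - 3 = 5)
w(j) = 3*j
w((0 + 5)*1)*E(-13, 5) = (3*((0 + 5)*1))*5 = (3*(5*1))*5 = (3*5)*5 = 15*5 = 75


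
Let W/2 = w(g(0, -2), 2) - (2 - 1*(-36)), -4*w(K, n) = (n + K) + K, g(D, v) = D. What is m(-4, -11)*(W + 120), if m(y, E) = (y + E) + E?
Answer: -1118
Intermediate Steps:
m(y, E) = y + 2*E (m(y, E) = (E + y) + E = y + 2*E)
w(K, n) = -K/2 - n/4 (w(K, n) = -((n + K) + K)/4 = -((K + n) + K)/4 = -(n + 2*K)/4 = -K/2 - n/4)
W = -77 (W = 2*((-½*0 - ¼*2) - (2 - 1*(-36))) = 2*((0 - ½) - (2 + 36)) = 2*(-½ - 1*38) = 2*(-½ - 38) = 2*(-77/2) = -77)
m(-4, -11)*(W + 120) = (-4 + 2*(-11))*(-77 + 120) = (-4 - 22)*43 = -26*43 = -1118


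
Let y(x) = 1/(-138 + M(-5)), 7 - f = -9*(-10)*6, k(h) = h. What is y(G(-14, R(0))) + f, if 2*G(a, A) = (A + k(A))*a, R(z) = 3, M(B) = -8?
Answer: -77819/146 ≈ -533.01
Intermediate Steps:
G(a, A) = A*a (G(a, A) = ((A + A)*a)/2 = ((2*A)*a)/2 = (2*A*a)/2 = A*a)
f = -533 (f = 7 - (-9*(-10))*6 = 7 - 90*6 = 7 - 1*540 = 7 - 540 = -533)
y(x) = -1/146 (y(x) = 1/(-138 - 8) = 1/(-146) = -1/146)
y(G(-14, R(0))) + f = -1/146 - 533 = -77819/146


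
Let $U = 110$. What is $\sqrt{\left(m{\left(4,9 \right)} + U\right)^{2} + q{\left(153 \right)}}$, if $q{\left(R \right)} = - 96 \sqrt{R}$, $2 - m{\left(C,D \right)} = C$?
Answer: $12 \sqrt{81 - 2 \sqrt{17}} \approx 102.35$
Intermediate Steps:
$m{\left(C,D \right)} = 2 - C$
$\sqrt{\left(m{\left(4,9 \right)} + U\right)^{2} + q{\left(153 \right)}} = \sqrt{\left(\left(2 - 4\right) + 110\right)^{2} - 96 \sqrt{153}} = \sqrt{\left(\left(2 - 4\right) + 110\right)^{2} - 96 \cdot 3 \sqrt{17}} = \sqrt{\left(-2 + 110\right)^{2} - 288 \sqrt{17}} = \sqrt{108^{2} - 288 \sqrt{17}} = \sqrt{11664 - 288 \sqrt{17}}$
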